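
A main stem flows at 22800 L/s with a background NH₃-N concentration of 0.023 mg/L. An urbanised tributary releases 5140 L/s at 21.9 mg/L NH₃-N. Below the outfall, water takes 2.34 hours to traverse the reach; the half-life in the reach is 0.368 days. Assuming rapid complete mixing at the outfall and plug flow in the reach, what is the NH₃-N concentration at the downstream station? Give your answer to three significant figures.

Conservation of mass: C = (22800·0.02300 + 5140·21.90) / 27940 = 113100/27940 = 4.048 mg/L.
Half-life 0.368 d → k = ln 2 / 0.368 = 1.884 d⁻¹.
After decay, C = 4.048 × e^(−kt) = 4.048 × 0.8322 = 3.369 mg/L.

3.37 mg/L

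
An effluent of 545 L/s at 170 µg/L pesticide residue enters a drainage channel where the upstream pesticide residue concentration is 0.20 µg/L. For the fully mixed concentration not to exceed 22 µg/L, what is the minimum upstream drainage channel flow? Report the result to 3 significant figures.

3700 L/s

Set C_mix = 22: (Q·0.2000 + 545.0·170.0) / (Q + 545.0) = 22
→ Q = 545.0·(170.0 − 22)/(22 − 0.2000) = 3700 L/s.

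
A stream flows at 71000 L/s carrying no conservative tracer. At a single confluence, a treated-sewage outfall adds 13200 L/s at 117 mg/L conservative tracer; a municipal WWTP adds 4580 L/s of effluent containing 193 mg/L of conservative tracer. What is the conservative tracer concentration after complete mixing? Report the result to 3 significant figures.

27.4 mg/L

Conservation of mass: C = (71000·0 + 13200·117.0 + 4580·193.0) / 88780 = 2428000/88780 = 27.35 mg/L.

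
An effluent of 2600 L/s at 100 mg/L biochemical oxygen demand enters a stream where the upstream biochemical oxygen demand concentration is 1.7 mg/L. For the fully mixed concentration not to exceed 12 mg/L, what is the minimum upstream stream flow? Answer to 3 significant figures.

22200 L/s

Set C_mix = 12: (Q·1.700 + 2600·100.0) / (Q + 2600) = 12
→ Q = 2600·(100.0 − 12)/(12 − 1.700) = 22210 L/s.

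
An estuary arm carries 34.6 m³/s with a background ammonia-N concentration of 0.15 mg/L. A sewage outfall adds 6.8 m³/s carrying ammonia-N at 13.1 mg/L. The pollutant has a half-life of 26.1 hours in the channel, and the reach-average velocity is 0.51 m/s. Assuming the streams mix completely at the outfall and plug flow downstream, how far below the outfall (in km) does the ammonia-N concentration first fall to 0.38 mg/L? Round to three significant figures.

Mixed concentration C = ΣQC/ΣQ = (34.60·0.1500 + 6.800·13.10) / 41.40 = 94.27/41.40 = 2.277 mg/L.
Half-life 26.1 h → k = ln 2 / 26.1 = 0.02656 h⁻¹ = 0.6374 d⁻¹.
Set 2.277·exp(−k·t) = 0.38 → t = ln(2.277/0.38)/k = 242700 s = 67.42 h.
Distance = v·t = 0.51·242700 = 123800 m = 123.8 km.

124 km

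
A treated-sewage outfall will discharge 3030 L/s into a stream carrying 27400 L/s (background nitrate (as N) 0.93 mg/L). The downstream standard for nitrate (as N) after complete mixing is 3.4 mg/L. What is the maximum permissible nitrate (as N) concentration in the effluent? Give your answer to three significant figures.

At the limit, (Qr·Cr + Qe·Cₑ)/(Qr + Qe) = 3.4:
Cₑ = (30430·3.4 − 27400·0.9300) / 3030 = 25.74 mg/L.

25.7 mg/L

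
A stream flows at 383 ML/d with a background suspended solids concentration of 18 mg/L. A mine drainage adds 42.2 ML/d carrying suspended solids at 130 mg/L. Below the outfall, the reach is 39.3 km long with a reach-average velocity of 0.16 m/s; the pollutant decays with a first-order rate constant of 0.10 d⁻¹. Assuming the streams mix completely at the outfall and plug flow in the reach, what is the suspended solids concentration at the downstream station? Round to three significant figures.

21.9 mg/L

Mass balance: C = (383.0·18.00 + 42.20·130.0) / 425.2 = 12380/425.2 = 29.12 mg/L.
Travel time t = 39.3·1000 / 0.16 = 245600 s = 68.23 h.
First-order decay: C = 29.12·exp(−k·t) = 29.12·0.7525 = 21.91 mg/L.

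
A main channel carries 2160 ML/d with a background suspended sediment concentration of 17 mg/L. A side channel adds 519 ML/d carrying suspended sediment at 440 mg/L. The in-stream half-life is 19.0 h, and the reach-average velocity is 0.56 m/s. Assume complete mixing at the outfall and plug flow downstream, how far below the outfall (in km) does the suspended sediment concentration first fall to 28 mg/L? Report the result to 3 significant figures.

Flow-weighted average: C = (2160·17.00 + 519.0·440.0) / 2679 = 265100/2679 = 98.95 mg/L.
Half-life 19.0 h → k = ln 2 / 19.0 = 0.03648 h⁻¹ = 0.8756 d⁻¹.
Set 98.95·exp(−k·t) = 28 → t = ln(98.95/28)/k = 124600 s = 34.60 h.
Distance = v·t = 0.56·124600 = 69760 m = 69.76 km.

69.8 km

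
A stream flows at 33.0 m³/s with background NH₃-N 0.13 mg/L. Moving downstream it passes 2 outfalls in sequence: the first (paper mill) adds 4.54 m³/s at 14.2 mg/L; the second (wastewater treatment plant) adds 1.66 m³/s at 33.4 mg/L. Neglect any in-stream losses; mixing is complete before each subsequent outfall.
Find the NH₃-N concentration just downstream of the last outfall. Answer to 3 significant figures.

3.17 mg/L

Outfall 1: combined Q = 37.54 m³/s; C = (33.00·0.1300 + 4.540·14.20)/37.54 = 1.832 mg/L.
Outfall 2: combined Q = 39.20 m³/s; C = (37.54·1.832 + 1.660·33.40)/39.20 = 3.168 mg/L.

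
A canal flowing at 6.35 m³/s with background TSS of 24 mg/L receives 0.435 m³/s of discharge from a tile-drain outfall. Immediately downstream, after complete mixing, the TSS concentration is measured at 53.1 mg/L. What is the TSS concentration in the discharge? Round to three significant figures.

478 mg/L

Mass balance: 6.350·24.00 + 0.4350·Cₑ = 6.785·53.10
→ Cₑ = (6.785·53.10 − 6.350·24.00) / 0.4350 = 477.9 mg/L.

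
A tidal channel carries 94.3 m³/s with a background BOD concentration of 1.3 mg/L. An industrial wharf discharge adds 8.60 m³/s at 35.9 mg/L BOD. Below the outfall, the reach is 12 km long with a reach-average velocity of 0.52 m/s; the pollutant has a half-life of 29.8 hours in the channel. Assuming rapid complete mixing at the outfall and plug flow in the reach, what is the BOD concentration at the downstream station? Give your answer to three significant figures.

Conservation of mass: C = (94.30·1.300 + 8.600·35.90) / 102.9 = 431.3/102.9 = 4.192 mg/L.
Travel time t = 12·1000 / 0.52 = 23080 s = 6.410 h.
Half-life 29.8 h → k = ln 2 / 29.8 = 0.02326 h⁻¹ = 0.5582 d⁻¹.
Applying C = C₀e^(−kt): 4.192 × 0.8615 = 3.611 mg/L.

3.61 mg/L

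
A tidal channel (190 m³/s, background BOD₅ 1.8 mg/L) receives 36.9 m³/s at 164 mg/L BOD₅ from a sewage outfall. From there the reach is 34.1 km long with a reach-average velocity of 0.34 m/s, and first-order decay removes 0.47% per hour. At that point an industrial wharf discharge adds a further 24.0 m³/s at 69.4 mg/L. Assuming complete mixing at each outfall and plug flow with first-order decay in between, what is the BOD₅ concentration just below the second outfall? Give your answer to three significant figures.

29.0 mg/L

Mixed concentration C = ΣQC/ΣQ = (190.0·1.800 + 36.90·164.0) / 226.9 = 6394/226.9 = 28.18 mg/L; combined flow 226.9 m³/s.
Travel time t = 34.1·1000 / 0.34 = 100300 s = 27.86 h.
0.47%/h lost → k = −ln(1 − 0.0047) = 0.004711 h⁻¹.
First-order decay: C = 28.18·exp(−k·t) = 28.18·0.8770 = 24.71 mg/L.
At the second outfall, C = (226.9·24.71 + 24.00·69.40) / (226.9 + 24.00) = 28.99 mg/L.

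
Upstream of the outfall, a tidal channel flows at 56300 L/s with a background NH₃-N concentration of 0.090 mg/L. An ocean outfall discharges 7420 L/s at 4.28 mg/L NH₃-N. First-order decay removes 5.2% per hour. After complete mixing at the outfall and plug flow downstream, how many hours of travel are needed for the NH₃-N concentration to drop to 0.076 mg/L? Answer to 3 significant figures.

Mass balance: C = (56300·0.09000 + 7420·4.280) / 63720 = 36820/63720 = 0.5779 mg/L.
5.2%/h lost → k = −ln(1 − 0.052) = 0.05340 h⁻¹.
0.5779·exp(−k·t) = 0.076 → t = ln(0.5779/0.076)/k = 136800 s = 37.99 h.

38.0 h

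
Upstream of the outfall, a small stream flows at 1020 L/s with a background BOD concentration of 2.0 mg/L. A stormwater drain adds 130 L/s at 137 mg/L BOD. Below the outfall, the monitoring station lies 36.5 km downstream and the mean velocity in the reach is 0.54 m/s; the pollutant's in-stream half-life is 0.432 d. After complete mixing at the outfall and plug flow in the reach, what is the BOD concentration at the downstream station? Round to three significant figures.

4.92 mg/L

Conservation of mass: C = (1020·2.000 + 130.0·137.0) / 1150 = 19850/1150 = 17.26 mg/L.
Travel time t = 36.5·1000 / 0.54 = 67590 s = 18.78 h.
Half-life 0.432 d → k = ln 2 / 0.432 = 1.605 d⁻¹.
Decay over the reach: 17.26·exp(−kt) = 17.26·0.2850 = 4.919 mg/L.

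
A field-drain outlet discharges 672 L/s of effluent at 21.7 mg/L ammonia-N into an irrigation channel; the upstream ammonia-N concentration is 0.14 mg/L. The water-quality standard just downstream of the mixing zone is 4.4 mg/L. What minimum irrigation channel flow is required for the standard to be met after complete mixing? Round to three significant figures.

2730 L/s

Set C_mix = 4.4: (Q·0.1400 + 672.0·21.70) / (Q + 672.0) = 4.4
→ Q = 672.0·(21.70 − 4.4)/(4.4 − 0.1400) = 2729 L/s.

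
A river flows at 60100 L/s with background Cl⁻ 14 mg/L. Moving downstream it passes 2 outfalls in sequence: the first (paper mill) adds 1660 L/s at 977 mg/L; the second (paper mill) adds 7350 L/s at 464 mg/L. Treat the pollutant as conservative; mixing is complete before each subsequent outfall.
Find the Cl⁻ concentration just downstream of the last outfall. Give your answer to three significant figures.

85.0 mg/L

After outfall 1: Q = 60100 + 1660 = 61760 L/s; C = (60100·14.00 + 1660·977.0)/61760 = 39.88 mg/L.
After outfall 2: Q = 61760 + 7350 = 69110 L/s; C = (61760·39.88 + 7350·464.0)/69110 = 84.99 mg/L.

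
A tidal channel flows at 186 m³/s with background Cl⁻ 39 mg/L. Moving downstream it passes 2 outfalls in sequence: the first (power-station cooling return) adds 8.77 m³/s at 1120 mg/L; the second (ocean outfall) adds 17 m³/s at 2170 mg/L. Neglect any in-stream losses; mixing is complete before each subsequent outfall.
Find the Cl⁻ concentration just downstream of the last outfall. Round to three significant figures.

255 mg/L

Outfall 1: combined Q = 194.8 m³/s; C = (186.0·39.00 + 8.770·1120)/194.8 = 87.67 mg/L.
Outfall 2: combined Q = 211.8 m³/s; C = (194.8·87.67 + 17.00·2170)/211.8 = 254.8 mg/L.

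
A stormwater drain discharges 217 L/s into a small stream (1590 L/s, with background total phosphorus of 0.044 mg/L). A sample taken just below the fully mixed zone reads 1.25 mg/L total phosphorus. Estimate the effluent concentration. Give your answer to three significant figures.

Mass balance: 1590·0.04400 + 217.0·Cₑ = 1807·1.250
→ Cₑ = (1807·1.250 − 1590·0.04400) / 217.0 = 10.09 mg/L.

10.1 mg/L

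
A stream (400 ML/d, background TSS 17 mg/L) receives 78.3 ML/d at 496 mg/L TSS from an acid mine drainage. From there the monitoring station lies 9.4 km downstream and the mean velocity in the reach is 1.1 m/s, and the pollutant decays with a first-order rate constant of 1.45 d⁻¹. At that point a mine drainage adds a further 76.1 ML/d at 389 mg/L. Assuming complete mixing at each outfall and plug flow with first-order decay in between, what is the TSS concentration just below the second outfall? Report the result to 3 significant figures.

125 mg/L

Flow-weighted average: C = (400.0·17.00 + 78.30·496.0) / 478.3 = 45640/478.3 = 95.41 mg/L; combined flow 478.3 ML/d.
Travel time t = 9.4·1000 / 1.1 = 8545 s = 2.374 h.
Applying C = C₀e^(−kt): 95.41 × 0.8664 = 82.67 mg/L.
At the second outfall, C = (478.3·82.67 + 76.10·389.0) / (478.3 + 76.10) = 124.7 mg/L.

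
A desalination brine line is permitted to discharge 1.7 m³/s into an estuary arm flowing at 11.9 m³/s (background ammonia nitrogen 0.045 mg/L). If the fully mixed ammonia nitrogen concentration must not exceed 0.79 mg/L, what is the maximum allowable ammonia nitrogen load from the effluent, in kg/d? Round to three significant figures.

882 kg/d

Mass balance at the limit: 11.90·0.04500 + 1.700·Cₑ = 13.60·0.79 → Cₑ = 6.005 mg/L.
Load = 1.700 m³/s × 6.005 g/m³ × 86 400 s/d = 882.0 kg/d.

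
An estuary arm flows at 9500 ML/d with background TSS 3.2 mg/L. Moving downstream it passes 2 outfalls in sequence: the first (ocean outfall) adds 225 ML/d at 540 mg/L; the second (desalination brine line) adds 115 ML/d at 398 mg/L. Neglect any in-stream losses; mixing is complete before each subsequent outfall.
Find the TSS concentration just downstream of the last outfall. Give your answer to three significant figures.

20.1 mg/L

Outfall 1: combined Q = 9725 ML/d; C = (9500·3.200 + 225.0·540.0)/9725 = 15.62 mg/L.
Outfall 2: combined Q = 9840 ML/d; C = (9725·15.62 + 115.0·398.0)/9840 = 20.09 mg/L.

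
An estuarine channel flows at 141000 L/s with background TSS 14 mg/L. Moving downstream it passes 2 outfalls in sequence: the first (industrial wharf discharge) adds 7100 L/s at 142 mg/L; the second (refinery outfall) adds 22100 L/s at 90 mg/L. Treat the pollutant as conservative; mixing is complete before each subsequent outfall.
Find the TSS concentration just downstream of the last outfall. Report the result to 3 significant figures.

Outfall 1: combined Q = 148100 L/s; C = (141000·14.00 + 7100·142.0)/148100 = 20.14 mg/L.
Outfall 2: combined Q = 170200 L/s; C = (148100·20.14 + 22100·90.00)/170200 = 29.21 mg/L.

29.2 mg/L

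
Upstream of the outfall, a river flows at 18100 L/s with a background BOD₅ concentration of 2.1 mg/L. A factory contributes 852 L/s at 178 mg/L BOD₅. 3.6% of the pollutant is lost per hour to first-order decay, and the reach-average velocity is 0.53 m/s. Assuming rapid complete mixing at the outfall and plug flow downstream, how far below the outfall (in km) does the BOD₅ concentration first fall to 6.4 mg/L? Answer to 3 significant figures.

23.3 km

Mass balance: C = (18100·2.100 + 852.0·178.0) / 18950 = 189700/18950 = 10.01 mg/L.
3.6%/h lost → k = −ln(1 − 0.036) = 0.03666 h⁻¹.
Set 10.01·exp(−k·t) = 6.4 → t = ln(10.01/6.4)/k = 43900 s = 12.19 h.
Distance = v·t = 0.53·43900 = 23260 m = 23.26 km.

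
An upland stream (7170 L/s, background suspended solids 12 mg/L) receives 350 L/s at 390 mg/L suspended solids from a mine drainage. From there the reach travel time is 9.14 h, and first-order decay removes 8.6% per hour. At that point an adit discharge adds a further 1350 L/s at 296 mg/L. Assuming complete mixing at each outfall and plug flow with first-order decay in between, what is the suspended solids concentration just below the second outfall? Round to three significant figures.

56.1 mg/L

After mixing, C = (7170·12.00 + 350.0·390.0) / 7520 = 222500/7520 = 29.59 mg/L; combined flow 7520 L/s.
8.6%/h lost → k = −ln(1 − 0.086) = 0.08992 h⁻¹.
First-order decay: C = 29.59·exp(−k·t) = 29.59·0.4396 = 13.01 mg/L.
Second outfall: C = (7520·13.01 + 1350·296.0)/8870 = 56.08 mg/L.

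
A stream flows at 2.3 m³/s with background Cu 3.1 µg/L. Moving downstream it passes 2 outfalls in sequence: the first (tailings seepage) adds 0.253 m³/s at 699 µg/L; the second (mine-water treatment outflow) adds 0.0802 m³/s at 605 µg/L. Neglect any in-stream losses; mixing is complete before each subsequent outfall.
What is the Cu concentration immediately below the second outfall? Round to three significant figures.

After outfall 1: Q = 2.300 + 0.2530 = 2.553 m³/s; C = (2.300·3.100 + 0.2530·699.0)/2.553 = 72.06 µg/L.
After outfall 2: Q = 2.553 + 0.08020 = 2.633 m³/s; C = (2.553·72.06 + 0.08020·605.0)/2.633 = 88.29 µg/L.

88.3 µg/L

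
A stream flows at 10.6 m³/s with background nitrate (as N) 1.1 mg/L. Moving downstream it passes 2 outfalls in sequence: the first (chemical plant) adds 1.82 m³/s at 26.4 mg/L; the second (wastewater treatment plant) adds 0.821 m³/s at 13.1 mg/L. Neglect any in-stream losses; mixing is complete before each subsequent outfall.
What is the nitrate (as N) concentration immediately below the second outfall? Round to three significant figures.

5.32 mg/L

Outfall 1: combined Q = 12.42 m³/s; C = (10.60·1.100 + 1.820·26.40)/12.42 = 4.807 mg/L.
Outfall 2: combined Q = 13.24 m³/s; C = (12.42·4.807 + 0.8210·13.10)/13.24 = 5.322 mg/L.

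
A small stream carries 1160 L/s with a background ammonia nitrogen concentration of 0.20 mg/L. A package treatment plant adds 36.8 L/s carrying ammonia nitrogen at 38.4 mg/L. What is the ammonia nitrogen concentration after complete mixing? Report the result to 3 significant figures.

1.37 mg/L

Mixed concentration C = ΣQC/ΣQ = (1160·0.2000 + 36.80·38.40) / 1197 = 1645/1197 = 1.375 mg/L.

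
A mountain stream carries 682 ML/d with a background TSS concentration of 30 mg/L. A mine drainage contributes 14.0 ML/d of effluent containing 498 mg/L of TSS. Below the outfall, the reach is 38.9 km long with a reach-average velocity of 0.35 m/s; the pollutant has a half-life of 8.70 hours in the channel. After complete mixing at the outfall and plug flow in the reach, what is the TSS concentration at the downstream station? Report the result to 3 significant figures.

Flow-weighted average: C = (682.0·30.00 + 14.00·498.0) / 696.0 = 27430/696.0 = 39.41 mg/L.
Travel time t = 38.9·1000 / 0.35 = 111100 s = 30.87 h.
Half-life 8.70 h → k = ln 2 / 8.70 = 0.07967 h⁻¹ = 1.912 d⁻¹.
Decay over the reach: 39.41·exp(−kt) = 39.41·0.08546 = 3.368 mg/L.

3.37 mg/L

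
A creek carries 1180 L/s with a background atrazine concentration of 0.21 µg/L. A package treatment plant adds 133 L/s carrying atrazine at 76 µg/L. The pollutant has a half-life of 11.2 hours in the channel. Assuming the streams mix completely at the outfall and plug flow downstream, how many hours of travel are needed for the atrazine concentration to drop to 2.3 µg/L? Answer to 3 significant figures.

19.9 h

Conservation of mass: C = (1180·0.2100 + 133.0·76.00) / 1313 = 10360/1313 = 7.887 µg/L.
Half-life 11.2 h → k = ln 2 / 11.2 = 0.06189 h⁻¹ = 1.485 d⁻¹.
7.887·exp(−k·t) = 2.3 → t = ln(7.887/2.3)/k = 71680 s = 19.91 h.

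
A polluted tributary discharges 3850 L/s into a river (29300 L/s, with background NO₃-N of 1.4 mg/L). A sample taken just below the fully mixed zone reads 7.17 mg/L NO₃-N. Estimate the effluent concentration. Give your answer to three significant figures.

Mass balance: 29300·1.400 + 3850·Cₑ = 33150·7.170
→ Cₑ = (33150·7.170 − 29300·1.400) / 3850 = 51.08 mg/L.

51.1 mg/L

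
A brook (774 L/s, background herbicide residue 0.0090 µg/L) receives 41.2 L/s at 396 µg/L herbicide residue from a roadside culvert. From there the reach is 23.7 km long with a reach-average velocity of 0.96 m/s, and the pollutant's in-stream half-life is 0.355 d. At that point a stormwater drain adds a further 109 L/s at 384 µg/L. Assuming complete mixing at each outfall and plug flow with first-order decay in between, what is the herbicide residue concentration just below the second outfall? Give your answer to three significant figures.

55.4 µg/L

Mixed concentration C = ΣQC/ΣQ = (774.0·0.009000 + 41.20·396.0) / 815.2 = 16320/815.2 = 20.02 µg/L; combined flow 815.2 L/s.
Travel time t = 23.7·1000 / 0.96 = 24690 s = 6.858 h.
Half-life 0.355 d → k = ln 2 / 0.355 = 1.953 d⁻¹.
After decay, C = 20.02 × e^(−kt) = 20.02 × 0.5724 = 11.46 µg/L.
At the second outfall, C = (815.2·11.46 + 109.0·384.0) / (815.2 + 109.0) = 55.40 µg/L.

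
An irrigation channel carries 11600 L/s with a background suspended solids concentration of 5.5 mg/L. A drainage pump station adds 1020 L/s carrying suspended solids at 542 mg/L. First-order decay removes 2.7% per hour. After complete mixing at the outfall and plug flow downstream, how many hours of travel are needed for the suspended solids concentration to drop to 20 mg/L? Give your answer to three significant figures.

After mixing, C = (11600·5.500 + 1020·542.0) / 12620 = 616600/12620 = 48.86 mg/L.
2.7%/h lost → k = −ln(1 − 0.027) = 0.02737 h⁻¹.
48.86·exp(−k·t) = 20 → t = ln(48.86/20)/k = 117500 s = 32.64 h.

32.6 h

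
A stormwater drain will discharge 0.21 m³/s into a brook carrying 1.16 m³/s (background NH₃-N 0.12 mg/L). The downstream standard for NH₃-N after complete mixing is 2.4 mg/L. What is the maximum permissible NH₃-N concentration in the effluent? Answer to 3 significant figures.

At the limit, (Qr·Cr + Qe·Cₑ)/(Qr + Qe) = 2.4:
Cₑ = (1.370·2.4 − 1.160·0.1200) / 0.2100 = 14.99 mg/L.

15.0 mg/L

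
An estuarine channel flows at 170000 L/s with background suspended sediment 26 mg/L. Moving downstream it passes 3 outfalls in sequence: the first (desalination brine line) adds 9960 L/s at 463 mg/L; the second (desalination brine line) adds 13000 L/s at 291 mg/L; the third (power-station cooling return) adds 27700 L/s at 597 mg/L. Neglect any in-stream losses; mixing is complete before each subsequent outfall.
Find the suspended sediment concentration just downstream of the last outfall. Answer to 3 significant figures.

Below outfall 1: Q → 180000 L/s, C = (170000·26.00 + 9960·463.0)/180000 = 50.19 mg/L.
Below outfall 2: Q → 193000 L/s, C = (180000·50.19 + 13000·291.0)/193000 = 66.41 mg/L.
Below outfall 3: Q → 220700 L/s, C = (193000·66.41 + 27700·597.0)/220700 = 133.0 mg/L.

133 mg/L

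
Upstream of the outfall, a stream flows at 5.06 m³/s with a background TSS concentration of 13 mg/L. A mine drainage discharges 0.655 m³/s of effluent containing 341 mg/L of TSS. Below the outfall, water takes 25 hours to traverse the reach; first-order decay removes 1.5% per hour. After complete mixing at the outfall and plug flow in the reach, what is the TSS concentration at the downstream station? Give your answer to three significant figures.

34.7 mg/L

After mixing, C = (5.060·13.00 + 0.6550·341.0) / 5.715 = 289.1/5.715 = 50.59 mg/L.
1.5%/h lost → k = −ln(1 − 0.015) = 0.01511 h⁻¹.
Applying C = C₀e^(−kt): 50.59 × 0.6853 = 34.67 mg/L.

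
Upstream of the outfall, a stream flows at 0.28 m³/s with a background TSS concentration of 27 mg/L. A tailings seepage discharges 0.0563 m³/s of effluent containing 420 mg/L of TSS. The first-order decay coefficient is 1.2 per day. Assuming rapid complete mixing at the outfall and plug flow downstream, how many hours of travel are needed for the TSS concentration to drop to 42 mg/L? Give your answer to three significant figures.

Mixed concentration C = ΣQC/ΣQ = (0.2800·27.00 + 0.05630·420.0) / 0.3363 = 31.21/0.3363 = 92.79 mg/L.
92.79·exp(−k·t) = 42 → t = ln(92.79/42)/k = 57070 s = 15.85 h.

15.9 h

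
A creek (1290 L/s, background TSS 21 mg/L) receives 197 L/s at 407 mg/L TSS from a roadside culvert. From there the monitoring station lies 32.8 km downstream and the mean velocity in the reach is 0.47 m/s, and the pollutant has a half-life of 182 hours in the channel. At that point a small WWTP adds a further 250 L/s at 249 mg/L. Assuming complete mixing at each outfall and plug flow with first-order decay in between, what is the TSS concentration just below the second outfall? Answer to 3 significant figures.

93.2 mg/L

Flow-weighted average: C = (1290·21.00 + 197.0·407.0) / 1487 = 107300/1487 = 72.14 mg/L; combined flow 1487 L/s.
Travel time t = 32.8·1000 / 0.47 = 69790 s = 19.39 h.
Half-life 182 h → k = ln 2 / 182 = 0.003809 h⁻¹ = 0.09140 d⁻¹.
After decay, C = 72.14 × e^(−kt) = 72.14 × 0.9288 = 67.00 mg/L.
Second outfall: C = (1487·67.00 + 250.0·249.0)/1737 = 93.20 mg/L.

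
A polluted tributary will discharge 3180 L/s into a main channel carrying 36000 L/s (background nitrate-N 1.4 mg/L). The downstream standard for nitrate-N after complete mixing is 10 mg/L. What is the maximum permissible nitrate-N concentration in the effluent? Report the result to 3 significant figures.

At the limit, (Qr·Cr + Qe·Cₑ)/(Qr + Qe) = 10:
Cₑ = (39180·10 − 36000·1.400) / 3180 = 107.4 mg/L.

107 mg/L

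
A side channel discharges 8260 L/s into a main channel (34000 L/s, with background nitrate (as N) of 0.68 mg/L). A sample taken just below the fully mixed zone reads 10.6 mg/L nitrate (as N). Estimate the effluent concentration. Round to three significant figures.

51.4 mg/L

Mass balance: 34000·0.6800 + 8260·Cₑ = 42260·10.60
→ Cₑ = (42260·10.60 − 34000·0.6800) / 8260 = 51.43 mg/L.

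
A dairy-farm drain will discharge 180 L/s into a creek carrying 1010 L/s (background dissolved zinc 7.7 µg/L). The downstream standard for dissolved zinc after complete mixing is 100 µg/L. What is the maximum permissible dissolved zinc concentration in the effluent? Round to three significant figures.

At the limit, (Qr·Cr + Qe·Cₑ)/(Qr + Qe) = 100:
Cₑ = (1190·100 − 1010·7.700) / 180.0 = 617.9 µg/L.

618 µg/L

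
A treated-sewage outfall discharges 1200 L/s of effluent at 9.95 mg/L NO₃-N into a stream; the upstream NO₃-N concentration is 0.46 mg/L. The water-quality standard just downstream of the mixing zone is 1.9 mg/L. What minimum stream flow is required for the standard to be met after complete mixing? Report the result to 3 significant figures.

6710 L/s

Set C_mix = 1.9: (Q·0.4600 + 1200·9.950) / (Q + 1200) = 1.9
→ Q = 1200·(9.950 − 1.9)/(1.9 − 0.4600) = 6708 L/s.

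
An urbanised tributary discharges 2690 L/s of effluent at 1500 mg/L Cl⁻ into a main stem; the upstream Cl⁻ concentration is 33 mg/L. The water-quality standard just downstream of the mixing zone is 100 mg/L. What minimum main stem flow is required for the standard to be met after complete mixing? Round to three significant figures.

Set C_mix = 100: (Q·33.00 + 2690·1500) / (Q + 2690) = 100
→ Q = 2690·(1500 − 100)/(100 − 33.00) = 56210 L/s.

56200 L/s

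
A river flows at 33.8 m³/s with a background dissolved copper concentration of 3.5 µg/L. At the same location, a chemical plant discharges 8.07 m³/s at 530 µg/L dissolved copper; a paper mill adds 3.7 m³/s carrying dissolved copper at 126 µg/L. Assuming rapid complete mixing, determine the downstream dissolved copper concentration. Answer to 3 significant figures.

After mixing, C = (33.80·3.500 + 8.070·530.0 + 3.700·126.0) / 45.57 = 4862/45.57 = 106.7 µg/L.

107 µg/L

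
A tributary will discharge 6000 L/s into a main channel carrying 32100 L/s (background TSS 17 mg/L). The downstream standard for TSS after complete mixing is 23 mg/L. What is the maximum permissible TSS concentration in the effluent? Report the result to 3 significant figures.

55.1 mg/L

At the limit, (Qr·Cr + Qe·Cₑ)/(Qr + Qe) = 23:
Cₑ = (38100·23 − 32100·17.00) / 6000 = 55.10 mg/L.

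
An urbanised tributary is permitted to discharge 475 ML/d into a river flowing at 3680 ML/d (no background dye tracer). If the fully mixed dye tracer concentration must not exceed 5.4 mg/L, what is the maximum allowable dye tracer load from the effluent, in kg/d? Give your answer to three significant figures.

Mass balance at the limit: 3680·0 + 475.0·Cₑ = 4155·5.4 → Cₑ = 47.24 mg/L.
475.0 ML/d = 5.498 m³/s. Load = 5.498 m³/s × 47.24 g/m³ × 86 400 s/d = 22440 kg/d.

22400 kg/d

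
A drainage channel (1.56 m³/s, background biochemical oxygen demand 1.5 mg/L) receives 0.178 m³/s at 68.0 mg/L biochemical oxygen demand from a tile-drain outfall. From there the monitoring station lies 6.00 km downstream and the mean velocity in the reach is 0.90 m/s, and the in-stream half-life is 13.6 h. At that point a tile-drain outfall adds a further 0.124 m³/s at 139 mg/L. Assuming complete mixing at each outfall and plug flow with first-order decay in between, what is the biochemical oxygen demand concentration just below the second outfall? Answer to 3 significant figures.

16.3 mg/L

Flow-weighted average: C = (1.560·1.500 + 0.1780·68.00) / 1.738 = 14.44/1.738 = 8.311 mg/L; combined flow 1.738 m³/s.
Travel time t = 6.00·1000 / 0.90 = 6667 s = 1.852 h.
Half-life 13.6 h → k = ln 2 / 13.6 = 0.05097 h⁻¹ = 1.223 d⁻¹.
First-order decay: C = 8.311·exp(−k·t) = 8.311·0.9099 = 7.562 mg/L.
At the second outfall, C = (1.738·7.562 + 0.1240·139.0) / (1.738 + 0.1240) = 16.32 mg/L.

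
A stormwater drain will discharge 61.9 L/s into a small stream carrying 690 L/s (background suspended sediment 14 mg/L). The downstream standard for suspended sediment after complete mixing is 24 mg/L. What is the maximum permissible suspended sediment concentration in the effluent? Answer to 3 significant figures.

135 mg/L

At the limit, (Qr·Cr + Qe·Cₑ)/(Qr + Qe) = 24:
Cₑ = (751.9·24 − 690.0·14.00) / 61.90 = 135.5 mg/L.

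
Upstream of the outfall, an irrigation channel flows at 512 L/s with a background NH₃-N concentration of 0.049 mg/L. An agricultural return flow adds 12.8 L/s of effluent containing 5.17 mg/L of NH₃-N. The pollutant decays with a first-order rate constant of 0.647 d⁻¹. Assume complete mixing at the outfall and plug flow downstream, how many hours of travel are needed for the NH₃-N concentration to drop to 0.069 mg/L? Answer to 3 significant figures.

Flow-weighted average: C = (512.0·0.04900 + 12.80·5.170) / 524.8 = 91.26/524.8 = 0.1739 mg/L.
0.1739·exp(−k·t) = 0.069 → t = ln(0.1739/0.069)/k = 123400 s = 34.29 h.

34.3 h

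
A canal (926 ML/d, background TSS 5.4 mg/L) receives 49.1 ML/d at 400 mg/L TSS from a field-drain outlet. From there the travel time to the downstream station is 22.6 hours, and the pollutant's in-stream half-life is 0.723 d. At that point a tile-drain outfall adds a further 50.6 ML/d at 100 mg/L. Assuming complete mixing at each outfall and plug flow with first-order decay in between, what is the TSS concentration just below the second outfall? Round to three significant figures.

14.7 mg/L

Conservation of mass: C = (926.0·5.400 + 49.10·400.0) / 975.1 = 24640/975.1 = 25.27 mg/L; combined flow 975.1 ML/d.
Half-life 0.723 d → k = ln 2 / 0.723 = 0.9587 d⁻¹.
First-order decay: C = 25.27·exp(−k·t) = 25.27·0.4054 = 10.25 mg/L.
Second outfall: C = (975.1·10.25 + 50.60·100.0)/1026 = 14.67 mg/L.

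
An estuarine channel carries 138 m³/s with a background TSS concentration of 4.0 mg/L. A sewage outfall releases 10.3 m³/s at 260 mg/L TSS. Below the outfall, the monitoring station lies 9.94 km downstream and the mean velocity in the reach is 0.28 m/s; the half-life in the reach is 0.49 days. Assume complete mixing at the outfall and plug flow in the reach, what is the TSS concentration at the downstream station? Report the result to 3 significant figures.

Mass balance: C = (138.0·4.000 + 10.30·260.0) / 148.3 = 3230/148.3 = 21.78 mg/L.
Travel time t = 9.94·1000 / 0.28 = 35500 s = 9.861 h.
Half-life 0.49 d → k = ln 2 / 0.49 = 1.415 d⁻¹.
After decay, C = 21.78 × e^(−kt) = 21.78 × 0.5592 = 12.18 mg/L.

12.2 mg/L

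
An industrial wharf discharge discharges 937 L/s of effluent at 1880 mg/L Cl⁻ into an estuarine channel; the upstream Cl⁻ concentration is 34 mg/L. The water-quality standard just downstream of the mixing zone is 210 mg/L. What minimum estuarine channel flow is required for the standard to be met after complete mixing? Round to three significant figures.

8890 L/s

Set C_mix = 210: (Q·34.00 + 937.0·1880) / (Q + 937.0) = 210
→ Q = 937.0·(1880 − 210)/(210 − 34.00) = 8891 L/s.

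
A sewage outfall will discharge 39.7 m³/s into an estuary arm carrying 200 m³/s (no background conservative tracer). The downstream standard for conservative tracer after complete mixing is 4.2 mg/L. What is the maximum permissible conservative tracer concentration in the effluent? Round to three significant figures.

At the limit, (Qr·Cr + Qe·Cₑ)/(Qr + Qe) = 4.2:
Cₑ = (239.7·4.2 − 200.0·0) / 39.70 = 25.36 mg/L.

25.4 mg/L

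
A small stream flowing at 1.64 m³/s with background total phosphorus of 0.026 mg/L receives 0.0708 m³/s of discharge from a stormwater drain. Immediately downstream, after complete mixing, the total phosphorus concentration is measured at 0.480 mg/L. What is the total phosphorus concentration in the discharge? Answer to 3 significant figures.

11.0 mg/L

Mass balance: 1.640·0.02600 + 0.07080·Cₑ = 1.711·0.4800
→ Cₑ = (1.711·0.4800 − 1.640·0.02600) / 0.07080 = 11.00 mg/L.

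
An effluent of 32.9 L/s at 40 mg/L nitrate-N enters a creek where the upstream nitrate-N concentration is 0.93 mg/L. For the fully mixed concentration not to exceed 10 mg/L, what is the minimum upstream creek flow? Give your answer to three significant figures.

109 L/s

Set C_mix = 10: (Q·0.9300 + 32.90·40.00) / (Q + 32.90) = 10
→ Q = 32.90·(40.00 − 10)/(10 − 0.9300) = 108.8 L/s.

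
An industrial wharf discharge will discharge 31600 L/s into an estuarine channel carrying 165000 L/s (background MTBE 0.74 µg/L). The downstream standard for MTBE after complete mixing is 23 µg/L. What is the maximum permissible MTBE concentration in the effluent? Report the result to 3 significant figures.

At the limit, (Qr·Cr + Qe·Cₑ)/(Qr + Qe) = 23:
Cₑ = (196600·23 − 165000·0.7400) / 31600 = 139.2 µg/L.

139 µg/L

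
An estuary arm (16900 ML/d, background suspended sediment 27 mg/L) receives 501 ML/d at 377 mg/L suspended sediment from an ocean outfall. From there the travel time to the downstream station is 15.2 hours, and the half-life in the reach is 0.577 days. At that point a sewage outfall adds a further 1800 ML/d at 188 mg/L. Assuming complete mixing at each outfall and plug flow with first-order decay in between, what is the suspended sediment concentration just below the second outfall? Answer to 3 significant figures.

Conservation of mass: C = (16900·27.00 + 501.0·377.0) / 17400 = 645200/17400 = 37.08 mg/L; combined flow 17400 ML/d.
Half-life 0.577 d → k = ln 2 / 0.577 = 1.201 d⁻¹.
After decay, C = 37.08 × e^(−kt) = 37.08 × 0.4673 = 17.33 mg/L.
At the second outfall, C = (17400·17.33 + 1800·188.0) / (17400 + 1800) = 33.33 mg/L.

33.3 mg/L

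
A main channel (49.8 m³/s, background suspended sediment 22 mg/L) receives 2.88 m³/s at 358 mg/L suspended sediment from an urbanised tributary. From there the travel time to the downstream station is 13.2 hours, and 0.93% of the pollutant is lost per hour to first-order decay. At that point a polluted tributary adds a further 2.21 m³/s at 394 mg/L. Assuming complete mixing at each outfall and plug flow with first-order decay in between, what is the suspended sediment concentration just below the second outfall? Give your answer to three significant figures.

50.1 mg/L

Mass balance: C = (49.80·22.00 + 2.880·358.0) / 52.68 = 2127/52.68 = 40.37 mg/L; combined flow 52.68 m³/s.
0.93%/h lost → k = −ln(1 − 0.0093) = 0.009344 h⁻¹.
Applying C = C₀e^(−kt): 40.37 × 0.8840 = 35.68 mg/L.
Second outfall: C = (52.68·35.68 + 2.210·394.0)/54.89 = 50.11 mg/L.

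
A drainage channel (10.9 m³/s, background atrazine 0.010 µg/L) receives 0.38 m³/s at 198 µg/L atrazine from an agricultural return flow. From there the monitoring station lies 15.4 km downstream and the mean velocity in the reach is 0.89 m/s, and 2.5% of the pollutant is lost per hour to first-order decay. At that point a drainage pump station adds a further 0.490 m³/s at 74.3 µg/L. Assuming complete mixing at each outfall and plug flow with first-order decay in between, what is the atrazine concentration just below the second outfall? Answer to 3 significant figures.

Mass balance: C = (10.90·0.01000 + 0.3800·198.0) / 11.28 = 75.35/11.28 = 6.680 µg/L; combined flow 11.28 m³/s.
Travel time t = 15.4·1000 / 0.89 = 17300 s = 4.806 h.
2.5%/h lost → k = −ln(1 − 0.025) = 0.02532 h⁻¹.
Applying C = C₀e^(−kt): 6.680 × 0.8854 = 5.915 µg/L.
Second outfall: C = (11.28·5.915 + 0.4900·74.30)/11.77 = 8.761 µg/L.

8.76 µg/L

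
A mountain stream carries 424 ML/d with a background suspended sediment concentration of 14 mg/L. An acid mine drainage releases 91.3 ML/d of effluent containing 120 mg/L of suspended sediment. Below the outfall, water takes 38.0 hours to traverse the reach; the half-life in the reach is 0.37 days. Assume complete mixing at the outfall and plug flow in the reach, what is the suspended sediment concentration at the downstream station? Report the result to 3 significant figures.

1.69 mg/L

Conservation of mass: C = (424.0·14.00 + 91.30·120.0) / 515.3 = 16890/515.3 = 32.78 mg/L.
Half-life 0.37 d → k = ln 2 / 0.37 = 1.873 d⁻¹.
First-order decay: C = 32.78·exp(−k·t) = 32.78·0.05150 = 1.688 mg/L.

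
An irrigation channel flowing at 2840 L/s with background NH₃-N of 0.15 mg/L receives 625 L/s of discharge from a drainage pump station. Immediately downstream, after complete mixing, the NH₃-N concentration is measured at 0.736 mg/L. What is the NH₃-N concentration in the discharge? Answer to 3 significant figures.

Mass balance: 2840·0.1500 + 625.0·Cₑ = 3465·0.7360
→ Cₑ = (3465·0.7360 − 2840·0.1500) / 625.0 = 3.399 mg/L.

3.40 mg/L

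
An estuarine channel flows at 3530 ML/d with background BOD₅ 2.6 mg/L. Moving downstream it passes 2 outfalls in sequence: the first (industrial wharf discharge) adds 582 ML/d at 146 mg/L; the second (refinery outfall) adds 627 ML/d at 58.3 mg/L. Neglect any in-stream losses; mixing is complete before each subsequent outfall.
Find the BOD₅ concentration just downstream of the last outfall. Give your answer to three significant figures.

After outfall 1: Q = 3530 + 582.0 = 4112 ML/d; C = (3530·2.600 + 582.0·146.0)/4112 = 22.90 mg/L.
After outfall 2: Q = 4112 + 627.0 = 4739 ML/d; C = (4112·22.90 + 627.0·58.30)/4739 = 27.58 mg/L.

27.6 mg/L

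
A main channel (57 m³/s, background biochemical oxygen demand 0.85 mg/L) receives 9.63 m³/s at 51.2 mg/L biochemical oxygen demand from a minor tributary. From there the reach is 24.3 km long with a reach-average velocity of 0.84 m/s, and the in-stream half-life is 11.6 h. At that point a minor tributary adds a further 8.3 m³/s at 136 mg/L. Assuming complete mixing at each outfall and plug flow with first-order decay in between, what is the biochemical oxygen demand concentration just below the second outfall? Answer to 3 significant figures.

19.5 mg/L

Mass balance: C = (57.00·0.8500 + 9.630·51.20) / 66.63 = 541.5/66.63 = 8.127 mg/L; combined flow 66.63 m³/s.
Travel time t = 24.3·1000 / 0.84 = 28930 s = 8.036 h.
Half-life 11.6 h → k = ln 2 / 11.6 = 0.05975 h⁻¹ = 1.434 d⁻¹.
After decay, C = 8.127 × e^(−kt) = 8.127 × 0.6187 = 5.028 mg/L.
Second outfall: C = (66.63·5.028 + 8.300·136.0)/74.93 = 19.54 mg/L.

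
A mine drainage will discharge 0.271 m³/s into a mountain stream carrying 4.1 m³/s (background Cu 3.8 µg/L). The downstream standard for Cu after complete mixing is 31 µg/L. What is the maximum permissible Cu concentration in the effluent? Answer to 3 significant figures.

443 µg/L

At the limit, (Qr·Cr + Qe·Cₑ)/(Qr + Qe) = 31:
Cₑ = (4.371·31 − 4.100·3.800) / 0.2710 = 442.5 µg/L.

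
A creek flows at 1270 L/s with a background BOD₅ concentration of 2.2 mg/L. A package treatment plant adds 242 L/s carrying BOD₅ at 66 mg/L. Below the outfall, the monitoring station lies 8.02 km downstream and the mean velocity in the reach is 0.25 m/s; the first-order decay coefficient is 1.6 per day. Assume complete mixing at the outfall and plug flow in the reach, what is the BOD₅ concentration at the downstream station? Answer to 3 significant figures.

After mixing, C = (1270·2.200 + 242.0·66.00) / 1512 = 18770/1512 = 12.41 mg/L.
Travel time t = 8.02·1000 / 0.25 = 32080 s = 8.911 h.
First-order decay: C = 12.41·exp(−k·t) = 12.41·0.5521 = 6.852 mg/L.

6.85 mg/L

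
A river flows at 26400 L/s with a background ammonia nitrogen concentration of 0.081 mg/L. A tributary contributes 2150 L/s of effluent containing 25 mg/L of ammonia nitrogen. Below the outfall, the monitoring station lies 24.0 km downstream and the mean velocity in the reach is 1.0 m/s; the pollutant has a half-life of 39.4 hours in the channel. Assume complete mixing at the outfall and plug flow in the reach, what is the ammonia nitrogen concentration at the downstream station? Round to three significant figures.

Flow-weighted average: C = (26400·0.08100 + 2150·25.00) / 28550 = 55890/28550 = 1.958 mg/L.
Travel time t = 24.0·1000 / 1.0 = 24000 s = 6.667 h.
Half-life 39.4 h → k = ln 2 / 39.4 = 0.01759 h⁻¹ = 0.4222 d⁻¹.
Applying C = C₀e^(−kt): 1.958 × 0.8893 = 1.741 mg/L.

1.74 mg/L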